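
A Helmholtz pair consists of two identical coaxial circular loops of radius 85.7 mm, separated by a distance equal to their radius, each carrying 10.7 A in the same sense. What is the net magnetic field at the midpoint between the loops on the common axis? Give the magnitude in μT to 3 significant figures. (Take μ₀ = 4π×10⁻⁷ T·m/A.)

B ≈ 112 μT

Each loop contributes B = μ₀IR²/[2(R²+z²)^(3/2)] on the axis, with z measured from that loop.
Loop 1 (z = 0.04285 m): B₁ = 5.61×10⁻⁵ T. Loop 2 (z = 0.04285 m): B₂ = 5.61×10⁻⁵ T.
The fields add: B = B₁ + B₂ = 1.12×10⁻⁴ T.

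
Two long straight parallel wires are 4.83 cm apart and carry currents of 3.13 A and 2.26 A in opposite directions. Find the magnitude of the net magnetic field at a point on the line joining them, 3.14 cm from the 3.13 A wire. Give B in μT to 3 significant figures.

B ≈ 46.7 μT

Each long wire gives B = μ₀I/(2πd). Distances are d₁ = 0.0314 m and d₂ = 0.0169 m.
B₁ = 1.99×10⁻⁵ T, B₂ = 2.67×10⁻⁵ T.
Between antiparallel currents both contributions point the same way, so they add. B = B₁ + B₂ = 1.99×10⁻⁵ + 2.67×10⁻⁵ = 4.67×10⁻⁵ T.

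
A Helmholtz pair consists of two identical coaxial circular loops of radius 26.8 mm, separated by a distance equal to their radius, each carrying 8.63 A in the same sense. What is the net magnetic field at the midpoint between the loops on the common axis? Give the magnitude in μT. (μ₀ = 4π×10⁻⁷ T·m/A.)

B ≈ 290 μT

Each loop contributes B = μ₀IR²/[2(R²+z²)^(3/2)] on the axis, with z measured from that loop.
Loop 1 (z = 0.0134 m): B₁ = 1.45×10⁻⁴ T. Loop 2 (z = 0.0134 m): B₂ = 1.45×10⁻⁴ T.
The fields add: B = B₁ + B₂ = 2.90×10⁻⁴ T.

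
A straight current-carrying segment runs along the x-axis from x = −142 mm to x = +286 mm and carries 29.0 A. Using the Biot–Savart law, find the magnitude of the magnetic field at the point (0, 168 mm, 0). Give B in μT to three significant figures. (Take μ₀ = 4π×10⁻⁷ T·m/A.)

B ≈ 26.0 μT

For a finite straight segment, B = (μ₀I/4πd)(sinθ₁ + sinθ₂), where θ₁, θ₂ are the angles from the perpendicular to each end.
The perpendicular distance is d = 0.168 m; the end-offsets along the wire are a = 0.142 m and b = 0.286 m.
sinθ₁ = 0.142/√(0.142²+0.168²) = 0.6455; sinθ₂ = 0.286/√(0.286²+0.168²) = 0.8622.
B = (4π×10⁻⁷ × 29.0) / (4π × 0.168) × (0.6455 + 0.8622) = 2.60×10⁻⁵ T.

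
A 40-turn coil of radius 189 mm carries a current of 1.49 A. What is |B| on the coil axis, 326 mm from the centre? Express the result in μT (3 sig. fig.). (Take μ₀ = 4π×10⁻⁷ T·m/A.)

For an N-turn flat coil, B = Nμ₀IR²/[2(R²+z²)^(3/2)] with R = 0.189 m, z = 0.326 m.
B = 40 × 6.25×10⁻⁷ T = 2.50×10⁻⁵ T.

B ≈ 25.0 μT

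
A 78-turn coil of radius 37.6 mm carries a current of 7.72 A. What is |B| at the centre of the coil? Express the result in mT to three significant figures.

For an N-turn flat coil, B = Nμ₀I/(2R) with R = 0.0376 m.
B = 78 × 1.29×10⁻⁴ T = 1.01×10⁻² T.

B ≈ 10.1 mT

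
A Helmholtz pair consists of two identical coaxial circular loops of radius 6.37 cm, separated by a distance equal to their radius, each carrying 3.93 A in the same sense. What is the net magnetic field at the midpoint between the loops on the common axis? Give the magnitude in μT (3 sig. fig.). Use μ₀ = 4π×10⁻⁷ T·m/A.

B ≈ 55.5 μT

Each loop contributes B = μ₀IR²/[2(R²+z²)^(3/2)] on the axis, with z measured from that loop.
Loop 1 (z = 0.03185 m): B₁ = 2.77×10⁻⁵ T. Loop 2 (z = 0.03185 m): B₂ = 2.77×10⁻⁵ T.
The fields add: B = B₁ + B₂ = 5.55×10⁻⁵ T.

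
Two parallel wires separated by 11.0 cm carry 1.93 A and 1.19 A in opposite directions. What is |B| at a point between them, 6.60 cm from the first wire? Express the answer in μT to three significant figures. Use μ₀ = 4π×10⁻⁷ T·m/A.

Each long wire gives B = μ₀I/(2πd). Distances are d₁ = 0.066 m and d₂ = 0.044 m.
B₁ = 5.85×10⁻⁶ T, B₂ = 5.41×10⁻⁶ T.
Between antiparallel currents both contributions point the same way, so they add. B = B₁ + B₂ = 5.85×10⁻⁶ + 5.41×10⁻⁶ = 1.13×10⁻⁵ T.

B ≈ 11.3 μT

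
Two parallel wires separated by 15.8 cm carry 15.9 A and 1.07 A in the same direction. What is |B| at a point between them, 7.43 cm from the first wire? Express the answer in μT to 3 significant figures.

Each long wire gives B = μ₀I/(2πd). Distances are d₁ = 0.0743 m and d₂ = 0.0837 m.
B₁ = 4.28×10⁻⁵ T, B₂ = 2.56×10⁻⁶ T.
Between parallel currents the two contributions point in opposite directions, so they subtract. B = |B₁ − B₂| = |4.28×10⁻⁵ − 2.56×10⁻⁶| = 4.02×10⁻⁵ T.

B ≈ 40.2 μT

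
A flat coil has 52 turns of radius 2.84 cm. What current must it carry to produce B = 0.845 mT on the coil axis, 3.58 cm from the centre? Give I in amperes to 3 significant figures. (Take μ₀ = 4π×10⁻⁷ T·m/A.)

I ≈ 3.06 A

For an N-turn coil, B = Nμ₀IR²/[2(R²+z²)^(3/2)] with R = 0.0284 m, z = 0.0358 m, so I = 2B(R²+z²)^(3/2)/(Nμ₀R²) = 2 × 8.45×10⁻⁴ × 9.54×10⁻⁵ / (52 × 4π×10⁻⁷ × 0.0008066) = 3.06 A.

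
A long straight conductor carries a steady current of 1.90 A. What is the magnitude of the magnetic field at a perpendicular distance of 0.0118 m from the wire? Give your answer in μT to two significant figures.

B ≈ 32 μT

For an infinitely long straight wire, B = μ₀I/(2πd).
B = (4π×10⁻⁷ × 1.90) / (2π × 0.0118) = 3.22×10⁻⁵ T.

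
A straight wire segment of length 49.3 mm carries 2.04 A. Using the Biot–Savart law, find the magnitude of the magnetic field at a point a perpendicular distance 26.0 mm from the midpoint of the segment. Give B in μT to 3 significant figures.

B ≈ 10.8 μT

For a finite straight segment, B = (μ₀I/4πd)(sinθ₁ + sinθ₂), where θ₁, θ₂ are the angles from the perpendicular to each end.
The perpendicular from the point meets the wire at its midpoint, so each end is L/2 = 0.02465 m away along the wire.
sinθ₁ = 0.02465/√(0.02465²+0.026²) = 0.6880; sinθ₂ = 0.02465/√(0.02465²+0.026²) = 0.6880.
B = (4π×10⁻⁷ × 2.04) / (4π × 0.026) × (0.6880 + 0.6880) = 1.08×10⁻⁵ T.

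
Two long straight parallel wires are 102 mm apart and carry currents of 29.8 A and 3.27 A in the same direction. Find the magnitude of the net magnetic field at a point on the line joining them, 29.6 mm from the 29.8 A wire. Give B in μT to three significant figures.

Each long wire gives B = μ₀I/(2πd). Distances are d₁ = 0.0296 m and d₂ = 0.0724 m.
B₁ = 2.01×10⁻⁴ T, B₂ = 9.03×10⁻⁶ T.
Between parallel currents the two contributions point in opposite directions, so they subtract. B = |B₁ − B₂| = |2.01×10⁻⁴ − 9.03×10⁻⁶| = 1.92×10⁻⁴ T.

B ≈ 192 μT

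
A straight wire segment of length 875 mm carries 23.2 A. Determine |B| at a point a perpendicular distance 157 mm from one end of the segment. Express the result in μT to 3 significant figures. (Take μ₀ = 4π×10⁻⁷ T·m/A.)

B ≈ 14.5 μT

For a finite straight segment, B = (μ₀I/4πd)(sinθ₁ + sinθ₂), where θ₁, θ₂ are the angles from the perpendicular to each end.
The perpendicular foot is at one end, so the two end-offsets along the wire are 0 and L = 0.875 m.
sinθ₁ = 0/√(0²+0.157²) = 0.0000; sinθ₂ = 0.875/√(0.875²+0.157²) = 0.9843.
B = (4π×10⁻⁷ × 23.2) / (4π × 0.157) × (0.0000 + 0.9843) = 1.45×10⁻⁵ T.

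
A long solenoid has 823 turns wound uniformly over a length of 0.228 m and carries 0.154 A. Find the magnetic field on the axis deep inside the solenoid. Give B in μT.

Inside a long solenoid, B = μ₀nI with n = 3610 turns/m.
B = 4π×10⁻⁷ × 3610 × 0.154 = 6.99×10⁻⁴ T.

B ≈ 699 μT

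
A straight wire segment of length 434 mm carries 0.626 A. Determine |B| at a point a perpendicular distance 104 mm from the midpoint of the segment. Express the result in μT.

B ≈ 1.09 μT

For a finite straight segment, B = (μ₀I/4πd)(sinθ₁ + sinθ₂), where θ₁, θ₂ are the angles from the perpendicular to each end.
The perpendicular from the point meets the wire at its midpoint, so each end is L/2 = 0.217 m away along the wire.
sinθ₁ = 0.217/√(0.217²+0.104²) = 0.9018; sinθ₂ = 0.217/√(0.217²+0.104²) = 0.9018.
B = (4π×10⁻⁷ × 0.626) / (4π × 0.104) × (0.9018 + 0.9018) = 1.09×10⁻⁶ T.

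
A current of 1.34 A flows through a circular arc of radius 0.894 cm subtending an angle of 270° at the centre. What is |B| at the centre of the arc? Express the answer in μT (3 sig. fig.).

B ≈ 70.6 μT

The Biot–Savart field of a circular arc at its centre is B = μ₀Iφ/(4πR), with φ = 4.712 rad.
B = (4π×10⁻⁷ × 1.34 × 4.712) / (4π × 0.00894) = 7.06×10⁻⁵ T.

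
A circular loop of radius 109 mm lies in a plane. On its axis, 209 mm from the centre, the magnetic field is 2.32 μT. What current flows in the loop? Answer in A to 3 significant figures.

I ≈ 4.07 A

On the axis of a loop, B = μ₀IR²/[2(R²+z²)^(3/2)], so I = 2B(R²+z²)^(3/2)/(μ₀R²).
R² + z² = 0.01188 + 0.04368 = 0.05556 m²; raised to 3/2 gives 1.31×10⁻² m³.
I = 2 × 2.32×10⁻⁶ × 1.31×10⁻² / (1.26×10⁻⁶ × 0.01188) = 4.07 A.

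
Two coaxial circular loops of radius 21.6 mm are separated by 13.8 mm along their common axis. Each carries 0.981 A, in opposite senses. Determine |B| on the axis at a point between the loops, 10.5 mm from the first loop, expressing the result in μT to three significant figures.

Each loop contributes B = μ₀IR²/[2(R²+z²)^(3/2)] on the axis, with z measured from that loop.
Loop 1 (z = 0.0105 m): B₁ = 2.08×10⁻⁵ T. Loop 2 (z = 0.0033 m): B₂ = 2.76×10⁻⁵ T.
The fields oppose: B = |B₁ − B₂| = 6.81×10⁻⁶ T.

B ≈ 6.81 μT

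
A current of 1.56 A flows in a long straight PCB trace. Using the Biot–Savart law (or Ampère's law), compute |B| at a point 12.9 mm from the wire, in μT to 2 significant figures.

For an infinitely long straight wire, B = μ₀I/(2πd).
B = (4π×10⁻⁷ × 1.56) / (2π × 0.0129) = 2.42×10⁻⁵ T.

B ≈ 24 μT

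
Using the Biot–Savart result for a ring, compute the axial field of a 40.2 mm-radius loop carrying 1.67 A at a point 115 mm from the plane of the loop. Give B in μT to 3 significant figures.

B ≈ 0.938 μT

On the axis of a circular loop, B = μ₀IR² / [2(R²+z²)^(3/2)].
R² + z² = (0.0402)² + (0.115)² = 0.01484 m², and (R²+z²)^(3/2) = 1.81×10⁻³ m³.
B = (4π×10⁻⁷ × 1.67 × 0.001616) / (2 × 1.81×10⁻³) = 9.38×10⁻⁷ T.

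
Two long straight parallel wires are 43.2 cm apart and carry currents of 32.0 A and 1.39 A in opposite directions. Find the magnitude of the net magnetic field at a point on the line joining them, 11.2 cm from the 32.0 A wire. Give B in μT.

B ≈ 58.0 μT

Each long wire gives B = μ₀I/(2πd). Distances are d₁ = 0.112 m and d₂ = 0.32 m.
B₁ = 5.71×10⁻⁵ T, B₂ = 8.69×10⁻⁷ T.
Between antiparallel currents both contributions point the same way, so they add. B = B₁ + B₂ = 5.71×10⁻⁵ + 8.69×10⁻⁷ = 5.80×10⁻⁵ T.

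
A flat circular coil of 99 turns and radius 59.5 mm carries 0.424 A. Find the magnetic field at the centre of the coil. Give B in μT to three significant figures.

B ≈ 443 μT

For an N-turn flat coil, B = Nμ₀I/(2R) with R = 0.0595 m.
B = 99 × 4.48×10⁻⁶ T = 4.43×10⁻⁴ T.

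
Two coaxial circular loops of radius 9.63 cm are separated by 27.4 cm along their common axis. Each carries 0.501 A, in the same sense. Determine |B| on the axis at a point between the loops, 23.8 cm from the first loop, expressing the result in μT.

Each loop contributes B = μ₀IR²/[2(R²+z²)^(3/2)] on the axis, with z measured from that loop.
Loop 1 (z = 0.238 m): B₁ = 1.72×10⁻⁷ T. Loop 2 (z = 0.036 m): B₂ = 2.69×10⁻⁶ T.
The fields add: B = B₁ + B₂ = 2.86×10⁻⁶ T.

B ≈ 2.86 μT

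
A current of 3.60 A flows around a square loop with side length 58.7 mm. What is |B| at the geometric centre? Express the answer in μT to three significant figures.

B ≈ 69.4 μT

Each side is a finite straight segment at perpendicular distance d = a/(2 tan(π/4)) = 0.02935 m from the centre, with end-angles ±π/4.
One side contributes B₁ = (μ₀I/4πd)·2 sin(π/4) = 1.73×10⁻⁵ T.
All 4 sides add in the same direction: B = 4 × 1.73×10⁻⁵ = 6.94×10⁻⁵ T.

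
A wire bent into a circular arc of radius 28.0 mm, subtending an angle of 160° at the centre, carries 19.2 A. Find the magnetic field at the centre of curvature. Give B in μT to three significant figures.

B ≈ 191 μT

The Biot–Savart field of a circular arc at its centre is B = μ₀Iφ/(4πR), with φ = 2.793 rad.
B = (4π×10⁻⁷ × 19.2 × 2.793) / (4π × 0.028) = 1.91×10⁻⁴ T.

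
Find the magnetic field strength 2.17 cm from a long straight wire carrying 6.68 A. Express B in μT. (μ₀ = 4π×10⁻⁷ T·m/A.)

For an infinitely long straight wire, B = μ₀I/(2πd).
B = (4π×10⁻⁷ × 6.68) / (2π × 0.0217) = 6.16×10⁻⁵ T.

B ≈ 61.6 μT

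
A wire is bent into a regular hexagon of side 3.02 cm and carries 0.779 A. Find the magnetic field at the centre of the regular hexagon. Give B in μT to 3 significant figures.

B ≈ 17.9 μT

Each side is a finite straight segment at perpendicular distance d = a/(2 tan(π/6)) = 0.02615 m from the centre, with end-angles ±π/6.
One side contributes B₁ = (μ₀I/4πd)·2 sin(π/6) = 2.98×10⁻⁶ T.
All 6 sides add in the same direction: B = 6 × 2.98×10⁻⁶ = 1.79×10⁻⁵ T.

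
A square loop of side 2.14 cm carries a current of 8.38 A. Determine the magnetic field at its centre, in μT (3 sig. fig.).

B ≈ 443 μT

Each side is a finite straight segment at perpendicular distance d = a/(2 tan(π/4)) = 0.0107 m from the centre, with end-angles ±π/4.
One side contributes B₁ = (μ₀I/4πd)·2 sin(π/4) = 1.11×10⁻⁴ T.
All 4 sides add in the same direction: B = 4 × 1.11×10⁻⁴ = 4.43×10⁻⁴ T.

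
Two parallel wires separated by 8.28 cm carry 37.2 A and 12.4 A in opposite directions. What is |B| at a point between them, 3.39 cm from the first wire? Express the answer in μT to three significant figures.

B ≈ 270 μT

Each long wire gives B = μ₀I/(2πd). Distances are d₁ = 0.0339 m and d₂ = 0.0489 m.
B₁ = 2.19×10⁻⁴ T, B₂ = 5.07×10⁻⁵ T.
Between antiparallel currents both contributions point the same way, so they add. B = B₁ + B₂ = 2.19×10⁻⁴ + 5.07×10⁻⁵ = 2.70×10⁻⁴ T.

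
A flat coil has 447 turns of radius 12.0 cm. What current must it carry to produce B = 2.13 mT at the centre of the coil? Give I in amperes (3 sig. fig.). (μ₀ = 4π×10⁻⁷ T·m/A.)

For an N-turn coil, B = Nμ₀I/(2R) with R = 0.12 m, so I = 2RB/(Nμ₀) = 2 × 0.12 × 2.13×10⁻³ / (447 × 4π×10⁻⁷) = 0.910 A.

I ≈ 0.910 A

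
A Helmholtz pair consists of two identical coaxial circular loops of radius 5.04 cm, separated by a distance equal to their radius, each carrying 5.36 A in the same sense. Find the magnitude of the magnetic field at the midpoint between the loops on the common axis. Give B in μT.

Each loop contributes B = μ₀IR²/[2(R²+z²)^(3/2)] on the axis, with z measured from that loop.
Loop 1 (z = 0.0252 m): B₁ = 4.78×10⁻⁵ T. Loop 2 (z = 0.0252 m): B₂ = 4.78×10⁻⁵ T.
The fields add: B = B₁ + B₂ = 9.56×10⁻⁵ T.

B ≈ 95.6 μT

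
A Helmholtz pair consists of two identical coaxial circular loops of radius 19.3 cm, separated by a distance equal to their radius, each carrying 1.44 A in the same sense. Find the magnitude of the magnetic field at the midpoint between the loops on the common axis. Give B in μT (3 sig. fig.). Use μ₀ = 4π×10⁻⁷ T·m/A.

Each loop contributes B = μ₀IR²/[2(R²+z²)^(3/2)] on the axis, with z measured from that loop.
Loop 1 (z = 0.0965 m): B₁ = 3.35×10⁻⁶ T. Loop 2 (z = 0.0965 m): B₂ = 3.35×10⁻⁶ T.
The fields add: B = B₁ + B₂ = 6.71×10⁻⁶ T.

B ≈ 6.71 μT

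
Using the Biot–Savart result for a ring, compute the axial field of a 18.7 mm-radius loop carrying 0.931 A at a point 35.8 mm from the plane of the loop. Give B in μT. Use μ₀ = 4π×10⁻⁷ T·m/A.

On the axis of a circular loop, B = μ₀IR² / [2(R²+z²)^(3/2)].
R² + z² = (0.0187)² + (0.0358)² = 0.001631 m², and (R²+z²)^(3/2) = 6.59×10⁻⁵ m³.
B = (4π×10⁻⁷ × 0.931 × 0.0003497) / (2 × 6.59×10⁻⁵) = 3.10×10⁻⁶ T.

B ≈ 3.10 μT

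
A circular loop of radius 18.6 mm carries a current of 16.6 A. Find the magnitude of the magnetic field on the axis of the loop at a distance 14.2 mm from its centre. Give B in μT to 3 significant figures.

On the axis of a circular loop, B = μ₀IR² / [2(R²+z²)^(3/2)].
R² + z² = (0.0186)² + (0.0142)² = 0.0005476 m², and (R²+z²)^(3/2) = 1.28×10⁻⁵ m³.
B = (4π×10⁻⁷ × 16.6 × 0.000346) / (2 × 1.28×10⁻⁵) = 2.82×10⁻⁴ T.

B ≈ 282 μT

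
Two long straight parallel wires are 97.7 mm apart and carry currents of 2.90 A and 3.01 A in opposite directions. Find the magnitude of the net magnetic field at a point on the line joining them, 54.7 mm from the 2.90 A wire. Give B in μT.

Each long wire gives B = μ₀I/(2πd). Distances are d₁ = 0.0547 m and d₂ = 0.043 m.
B₁ = 1.06×10⁻⁵ T, B₂ = 1.40×10⁻⁵ T.
Between antiparallel currents both contributions point the same way, so they add. B = B₁ + B₂ = 1.06×10⁻⁵ + 1.40×10⁻⁵ = 2.46×10⁻⁵ T.

B ≈ 24.6 μT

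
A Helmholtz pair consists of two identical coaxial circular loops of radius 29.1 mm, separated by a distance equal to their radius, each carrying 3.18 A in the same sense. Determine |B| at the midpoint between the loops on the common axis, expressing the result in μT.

B ≈ 98.3 μT

Each loop contributes B = μ₀IR²/[2(R²+z²)^(3/2)] on the axis, with z measured from that loop.
Loop 1 (z = 0.01455 m): B₁ = 4.91×10⁻⁵ T. Loop 2 (z = 0.01455 m): B₂ = 4.91×10⁻⁵ T.
The fields add: B = B₁ + B₂ = 9.83×10⁻⁵ T.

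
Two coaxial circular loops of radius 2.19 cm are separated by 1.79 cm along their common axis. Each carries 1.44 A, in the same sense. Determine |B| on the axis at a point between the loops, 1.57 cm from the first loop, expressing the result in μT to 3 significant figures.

Each loop contributes B = μ₀IR²/[2(R²+z²)^(3/2)] on the axis, with z measured from that loop.
Loop 1 (z = 0.0157 m): B₁ = 2.22×10⁻⁵ T. Loop 2 (z = 0.0022 m): B₂ = 4.07×10⁻⁵ T.
The fields add: B = B₁ + B₂ = 6.29×10⁻⁵ T.

B ≈ 62.9 μT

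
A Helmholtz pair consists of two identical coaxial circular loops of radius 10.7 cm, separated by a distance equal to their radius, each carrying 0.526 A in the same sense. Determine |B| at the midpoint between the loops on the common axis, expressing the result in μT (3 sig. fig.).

B ≈ 4.42 μT

Each loop contributes B = μ₀IR²/[2(R²+z²)^(3/2)] on the axis, with z measured from that loop.
Loop 1 (z = 0.0535 m): B₁ = 2.21×10⁻⁶ T. Loop 2 (z = 0.0535 m): B₂ = 2.21×10⁻⁶ T.
The fields add: B = B₁ + B₂ = 4.42×10⁻⁶ T.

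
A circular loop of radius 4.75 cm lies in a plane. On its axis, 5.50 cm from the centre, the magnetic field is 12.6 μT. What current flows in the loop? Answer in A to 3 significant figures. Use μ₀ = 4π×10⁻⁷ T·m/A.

On the axis of a loop, B = μ₀IR²/[2(R²+z²)^(3/2)], so I = 2B(R²+z²)^(3/2)/(μ₀R²).
R² + z² = 0.002256 + 0.003025 = 0.005281 m²; raised to 3/2 gives 3.84×10⁻⁴ m³.
I = 2 × 1.26×10⁻⁵ × 3.84×10⁻⁴ / (1.26×10⁻⁶ × 0.002256) = 3.41 A.

I ≈ 3.41 A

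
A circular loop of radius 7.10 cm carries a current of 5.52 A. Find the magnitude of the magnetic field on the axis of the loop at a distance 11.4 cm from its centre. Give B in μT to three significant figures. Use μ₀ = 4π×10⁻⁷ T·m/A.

On the axis of a circular loop, B = μ₀IR² / [2(R²+z²)^(3/2)].
R² + z² = (0.071)² + (0.114)² = 0.01804 m², and (R²+z²)^(3/2) = 2.42×10⁻³ m³.
B = (4π×10⁻⁷ × 5.52 × 0.005041) / (2 × 2.42×10⁻³) = 7.22×10⁻⁶ T.

B ≈ 7.22 μT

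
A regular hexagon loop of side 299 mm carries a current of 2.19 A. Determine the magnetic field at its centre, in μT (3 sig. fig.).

Each side is a finite straight segment at perpendicular distance d = a/(2 tan(π/6)) = 0.2589 m from the centre, with end-angles ±π/6.
One side contributes B₁ = (μ₀I/4πd)·2 sin(π/6) = 8.46×10⁻⁷ T.
All 6 sides add in the same direction: B = 6 × 8.46×10⁻⁷ = 5.07×10⁻⁶ T.

B ≈ 5.07 μT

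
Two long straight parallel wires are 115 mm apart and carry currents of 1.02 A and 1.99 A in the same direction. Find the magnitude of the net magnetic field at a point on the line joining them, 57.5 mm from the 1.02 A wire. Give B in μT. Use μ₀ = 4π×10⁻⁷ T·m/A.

B ≈ 3.37 μT

Each long wire gives B = μ₀I/(2πd). Distances are d₁ = 0.0575 m and d₂ = 0.0575 m.
B₁ = 3.55×10⁻⁶ T, B₂ = 6.92×10⁻⁶ T.
Between parallel currents the two contributions point in opposite directions, so they subtract. B = |B₁ − B₂| = |3.55×10⁻⁶ − 6.92×10⁻⁶| = 3.37×10⁻⁶ T.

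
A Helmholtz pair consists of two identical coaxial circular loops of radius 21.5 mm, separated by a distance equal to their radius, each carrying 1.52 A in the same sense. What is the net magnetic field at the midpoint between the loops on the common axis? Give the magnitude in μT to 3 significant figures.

B ≈ 63.6 μT

Each loop contributes B = μ₀IR²/[2(R²+z²)^(3/2)] on the axis, with z measured from that loop.
Loop 1 (z = 0.01075 m): B₁ = 3.18×10⁻⁵ T. Loop 2 (z = 0.01075 m): B₂ = 3.18×10⁻⁵ T.
The fields add: B = B₁ + B₂ = 6.36×10⁻⁵ T.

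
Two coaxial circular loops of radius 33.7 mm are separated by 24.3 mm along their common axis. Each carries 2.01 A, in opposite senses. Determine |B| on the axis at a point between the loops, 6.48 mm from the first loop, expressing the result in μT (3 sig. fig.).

Each loop contributes B = μ₀IR²/[2(R²+z²)^(3/2)] on the axis, with z measured from that loop.
Loop 1 (z = 0.00648 m): B₁ = 3.55×10⁻⁵ T. Loop 2 (z = 0.01782 m): B₂ = 2.59×10⁻⁵ T.
The fields oppose: B = |B₁ − B₂| = 9.60×10⁻⁶ T.

B ≈ 9.60 μT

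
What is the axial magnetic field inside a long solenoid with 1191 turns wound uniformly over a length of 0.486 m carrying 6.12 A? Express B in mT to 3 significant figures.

B ≈ 18.8 mT

Inside a long solenoid, B = μ₀nI with n = 2451 turns/m.
B = 4π×10⁻⁷ × 2451 × 6.12 = 1.88×10⁻² T.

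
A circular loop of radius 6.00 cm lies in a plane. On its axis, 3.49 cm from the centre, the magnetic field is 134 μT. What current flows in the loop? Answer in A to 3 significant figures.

I ≈ 19.8 A

On the axis of a loop, B = μ₀IR²/[2(R²+z²)^(3/2)], so I = 2B(R²+z²)^(3/2)/(μ₀R²).
R² + z² = 0.0036 + 0.001218 = 0.004818 m²; raised to 3/2 gives 3.34×10⁻⁴ m³.
I = 2 × 1.34×10⁻⁴ × 3.34×10⁻⁴ / (1.26×10⁻⁶ × 0.0036) = 19.8 A.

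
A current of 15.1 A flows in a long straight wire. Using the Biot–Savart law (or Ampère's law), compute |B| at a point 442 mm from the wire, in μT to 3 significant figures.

For an infinitely long straight wire, B = μ₀I/(2πd).
B = (4π×10⁻⁷ × 15.1) / (2π × 0.442) = 6.83×10⁻⁶ T.

B ≈ 6.83 μT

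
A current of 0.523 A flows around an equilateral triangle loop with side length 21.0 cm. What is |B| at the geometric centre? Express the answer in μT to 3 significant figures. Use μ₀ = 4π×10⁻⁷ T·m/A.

Each side is a finite straight segment at perpendicular distance d = a/(2 tan(π/3)) = 0.06062 m from the centre, with end-angles ±π/3.
One side contributes B₁ = (μ₀I/4πd)·2 sin(π/3) = 1.49×10⁻⁶ T.
All 3 sides add in the same direction: B = 3 × 1.49×10⁻⁶ = 4.48×10⁻⁶ T.

B ≈ 4.48 μT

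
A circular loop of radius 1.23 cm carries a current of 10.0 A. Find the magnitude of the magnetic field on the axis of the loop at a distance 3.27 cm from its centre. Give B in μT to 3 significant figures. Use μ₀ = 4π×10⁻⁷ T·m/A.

B ≈ 22.3 μT

On the axis of a circular loop, B = μ₀IR² / [2(R²+z²)^(3/2)].
R² + z² = (0.0123)² + (0.0327)² = 0.001221 m², and (R²+z²)^(3/2) = 4.26×10⁻⁵ m³.
B = (4π×10⁻⁷ × 10.0 × 0.0001513) / (2 × 4.26×10⁻⁵) = 2.23×10⁻⁵ T.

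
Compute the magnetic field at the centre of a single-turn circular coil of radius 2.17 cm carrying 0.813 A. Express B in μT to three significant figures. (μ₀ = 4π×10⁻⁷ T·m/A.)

At the centre of a circular loop the Biot–Savart law gives B = μ₀I/(2R).
B = (4π×10⁻⁷ × 0.813) / (2 × 0.0217) = 2.35×10⁻⁵ T.

B ≈ 23.5 μT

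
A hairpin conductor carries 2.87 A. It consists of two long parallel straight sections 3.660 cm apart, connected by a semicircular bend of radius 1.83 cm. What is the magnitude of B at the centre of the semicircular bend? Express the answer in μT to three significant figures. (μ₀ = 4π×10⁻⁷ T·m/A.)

B ≈ 80.6 μT

The semicircular arc contributes B_arc = μ₀I·π/(4πR) = μ₀I/(4R) = 4.93×10⁻⁵ T.
Each semi-infinite lead is at perpendicular distance R = 0.0183 m from the centre, with the perpendicular foot at its near end, so it contributes μ₀I/(4πR); both point the same way, together 3.14×10⁻⁵ T.
Arc and leads all point the same direction: B = 4.93×10⁻⁵ + 3.14×10⁻⁵ = 8.06×10⁻⁵ T.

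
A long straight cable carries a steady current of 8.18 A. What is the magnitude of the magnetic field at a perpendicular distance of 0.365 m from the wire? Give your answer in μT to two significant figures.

For an infinitely long straight wire, B = μ₀I/(2πd).
B = (4π×10⁻⁷ × 8.18) / (2π × 0.365) = 4.48×10⁻⁶ T.

B ≈ 4.5 μT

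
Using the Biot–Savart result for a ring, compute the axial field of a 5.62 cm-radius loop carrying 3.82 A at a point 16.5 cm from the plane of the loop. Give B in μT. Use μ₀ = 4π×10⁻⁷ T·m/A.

B ≈ 1.43 μT

On the axis of a circular loop, B = μ₀IR² / [2(R²+z²)^(3/2)].
R² + z² = (0.0562)² + (0.165)² = 0.03038 m², and (R²+z²)^(3/2) = 5.30×10⁻³ m³.
B = (4π×10⁻⁷ × 3.82 × 0.003158) / (2 × 5.30×10⁻³) = 1.43×10⁻⁶ T.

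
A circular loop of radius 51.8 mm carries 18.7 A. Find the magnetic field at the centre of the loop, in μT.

At the centre of a circular loop the Biot–Savart law gives B = μ₀I/(2R).
B = (4π×10⁻⁷ × 18.7) / (2 × 0.0518) = 2.27×10⁻⁴ T.

B ≈ 227 μT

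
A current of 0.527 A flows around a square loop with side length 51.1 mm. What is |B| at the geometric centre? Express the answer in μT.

B ≈ 11.7 μT

Each side is a finite straight segment at perpendicular distance d = a/(2 tan(π/4)) = 0.02555 m from the centre, with end-angles ±π/4.
One side contributes B₁ = (μ₀I/4πd)·2 sin(π/4) = 2.92×10⁻⁶ T.
All 4 sides add in the same direction: B = 4 × 2.92×10⁻⁶ = 1.17×10⁻⁵ T.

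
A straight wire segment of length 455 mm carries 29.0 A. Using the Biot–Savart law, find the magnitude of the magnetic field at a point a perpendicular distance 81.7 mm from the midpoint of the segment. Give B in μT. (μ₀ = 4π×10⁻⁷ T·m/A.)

For a finite straight segment, B = (μ₀I/4πd)(sinθ₁ + sinθ₂), where θ₁, θ₂ are the angles from the perpendicular to each end.
The perpendicular from the point meets the wire at its midpoint, so each end is L/2 = 0.2275 m away along the wire.
sinθ₁ = 0.2275/√(0.2275²+0.0817²) = 0.9412; sinθ₂ = 0.2275/√(0.2275²+0.0817²) = 0.9412.
B = (4π×10⁻⁷ × 29.0) / (4π × 0.0817) × (0.9412 + 0.9412) = 6.68×10⁻⁵ T.

B ≈ 66.8 μT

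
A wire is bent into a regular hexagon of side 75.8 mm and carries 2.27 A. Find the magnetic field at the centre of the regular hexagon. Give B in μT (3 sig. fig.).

Each side is a finite straight segment at perpendicular distance d = a/(2 tan(π/6)) = 0.06564 m from the centre, with end-angles ±π/6.
One side contributes B₁ = (μ₀I/4πd)·2 sin(π/6) = 3.46×10⁻⁶ T.
All 6 sides add in the same direction: B = 6 × 3.46×10⁻⁶ = 2.07×10⁻⁵ T.

B ≈ 20.7 μT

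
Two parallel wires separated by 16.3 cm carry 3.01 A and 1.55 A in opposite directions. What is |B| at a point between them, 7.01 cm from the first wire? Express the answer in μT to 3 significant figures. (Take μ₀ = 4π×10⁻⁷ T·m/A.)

B ≈ 11.9 μT

Each long wire gives B = μ₀I/(2πd). Distances are d₁ = 0.0701 m and d₂ = 0.0929 m.
B₁ = 8.59×10⁻⁶ T, B₂ = 3.34×10⁻⁶ T.
Between antiparallel currents both contributions point the same way, so they add. B = B₁ + B₂ = 8.59×10⁻⁶ + 3.34×10⁻⁶ = 1.19×10⁻⁵ T.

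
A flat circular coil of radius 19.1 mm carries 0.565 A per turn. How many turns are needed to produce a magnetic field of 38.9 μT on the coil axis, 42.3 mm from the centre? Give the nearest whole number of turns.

For an N-turn coil, B = Nμ₀IR²/[2(R²+z²)^(3/2)]. A single turn gives B₁ = 1.30×10⁻⁶ T with R = 0.0191 m, z = 0.0423 m.
N = B/B₁ = 3.89×10⁻⁵ / 1.30×10⁻⁶ = 30.03.

N = 30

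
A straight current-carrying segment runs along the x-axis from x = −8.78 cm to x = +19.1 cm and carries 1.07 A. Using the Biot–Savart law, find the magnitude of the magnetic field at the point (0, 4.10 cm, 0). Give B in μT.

For a finite straight segment, B = (μ₀I/4πd)(sinθ₁ + sinθ₂), where θ₁, θ₂ are the angles from the perpendicular to each end.
The perpendicular distance is d = 0.041 m; the end-offsets along the wire are a = 0.0878 m and b = 0.191 m.
sinθ₁ = 0.0878/√(0.0878²+0.041²) = 0.9061; sinθ₂ = 0.191/√(0.191²+0.041²) = 0.9777.
B = (4π×10⁻⁷ × 1.07) / (4π × 0.041) × (0.9061 + 0.9777) = 4.92×10⁻⁶ T.

B ≈ 4.92 μT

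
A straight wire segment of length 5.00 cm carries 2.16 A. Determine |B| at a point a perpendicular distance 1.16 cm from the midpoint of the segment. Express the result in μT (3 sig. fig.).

For a finite straight segment, B = (μ₀I/4πd)(sinθ₁ + sinθ₂), where θ₁, θ₂ are the angles from the perpendicular to each end.
The perpendicular from the point meets the wire at its midpoint, so each end is L/2 = 0.025 m away along the wire.
sinθ₁ = 0.025/√(0.025²+0.0116²) = 0.9071; sinθ₂ = 0.025/√(0.025²+0.0116²) = 0.9071.
B = (4π×10⁻⁷ × 2.16) / (4π × 0.0116) × (0.9071 + 0.9071) = 3.38×10⁻⁵ T.

B ≈ 33.8 μT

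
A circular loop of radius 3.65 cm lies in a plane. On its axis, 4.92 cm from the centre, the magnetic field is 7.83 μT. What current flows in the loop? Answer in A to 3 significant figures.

I ≈ 2.15 A

On the axis of a loop, B = μ₀IR²/[2(R²+z²)^(3/2)], so I = 2B(R²+z²)^(3/2)/(μ₀R²).
R² + z² = 0.001332 + 0.002421 = 0.003753 m²; raised to 3/2 gives 2.30×10⁻⁴ m³.
I = 2 × 7.83×10⁻⁶ × 2.30×10⁻⁴ / (1.26×10⁻⁶ × 0.001332) = 2.15 A.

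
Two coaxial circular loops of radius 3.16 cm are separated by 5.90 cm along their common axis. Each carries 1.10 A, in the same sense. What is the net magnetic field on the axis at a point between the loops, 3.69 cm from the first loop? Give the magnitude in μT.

Each loop contributes B = μ₀IR²/[2(R²+z²)^(3/2)] on the axis, with z measured from that loop.
Loop 1 (z = 0.0369 m): B₁ = 6.02×10⁻⁶ T. Loop 2 (z = 0.0221 m): B₂ = 1.20×10⁻⁵ T.
The fields add: B = B₁ + B₂ = 1.81×10⁻⁵ T.

B ≈ 18.1 μT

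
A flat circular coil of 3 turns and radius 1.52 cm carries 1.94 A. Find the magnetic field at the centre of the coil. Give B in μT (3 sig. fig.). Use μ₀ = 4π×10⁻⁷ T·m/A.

B ≈ 241 μT

For an N-turn flat coil, B = Nμ₀I/(2R) with R = 0.0152 m.
B = 3 × 8.02×10⁻⁵ T = 2.41×10⁻⁴ T.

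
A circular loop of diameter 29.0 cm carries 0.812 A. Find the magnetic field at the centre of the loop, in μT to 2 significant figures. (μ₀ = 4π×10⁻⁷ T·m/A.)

B ≈ 3.5 μT

At the centre of a circular loop the Biot–Savart law gives B = μ₀I/(2R) (so R = 0.145 m).
B = (4π×10⁻⁷ × 0.812) / (2 × 0.145) = 3.52×10⁻⁶ T.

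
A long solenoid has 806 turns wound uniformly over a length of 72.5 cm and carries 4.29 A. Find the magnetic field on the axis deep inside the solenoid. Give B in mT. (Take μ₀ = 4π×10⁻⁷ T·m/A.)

Inside a long solenoid, B = μ₀nI with n = 1112 turns/m.
B = 4π×10⁻⁷ × 1112 × 4.29 = 5.99×10⁻³ T.

B ≈ 5.99 mT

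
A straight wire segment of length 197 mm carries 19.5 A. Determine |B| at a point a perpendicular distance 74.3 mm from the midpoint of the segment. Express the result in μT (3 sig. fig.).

B ≈ 41.9 μT

For a finite straight segment, B = (μ₀I/4πd)(sinθ₁ + sinθ₂), where θ₁, θ₂ are the angles from the perpendicular to each end.
The perpendicular from the point meets the wire at its midpoint, so each end is L/2 = 0.0985 m away along the wire.
sinθ₁ = 0.0985/√(0.0985²+0.0743²) = 0.7983; sinθ₂ = 0.0985/√(0.0985²+0.0743²) = 0.7983.
B = (4π×10⁻⁷ × 19.5) / (4π × 0.0743) × (0.7983 + 0.7983) = 4.19×10⁻⁵ T.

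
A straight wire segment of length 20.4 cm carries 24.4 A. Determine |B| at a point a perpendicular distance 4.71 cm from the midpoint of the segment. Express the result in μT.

For a finite straight segment, B = (μ₀I/4πd)(sinθ₁ + sinθ₂), where θ₁, θ₂ are the angles from the perpendicular to each end.
The perpendicular from the point meets the wire at its midpoint, so each end is L/2 = 0.102 m away along the wire.
sinθ₁ = 0.102/√(0.102²+0.0471²) = 0.9079; sinθ₂ = 0.102/√(0.102²+0.0471²) = 0.9079.
B = (4π×10⁻⁷ × 24.4) / (4π × 0.0471) × (0.9079 + 0.9079) = 9.41×10⁻⁵ T.

B ≈ 94.1 μT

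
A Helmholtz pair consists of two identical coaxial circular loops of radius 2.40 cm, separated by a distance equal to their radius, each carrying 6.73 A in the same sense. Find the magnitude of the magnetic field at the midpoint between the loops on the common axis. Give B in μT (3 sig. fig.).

Each loop contributes B = μ₀IR²/[2(R²+z²)^(3/2)] on the axis, with z measured from that loop.
Loop 1 (z = 0.012 m): B₁ = 1.26×10⁻⁴ T. Loop 2 (z = 0.012 m): B₂ = 1.26×10⁻⁴ T.
The fields add: B = B₁ + B₂ = 2.52×10⁻⁴ T.

B ≈ 252 μT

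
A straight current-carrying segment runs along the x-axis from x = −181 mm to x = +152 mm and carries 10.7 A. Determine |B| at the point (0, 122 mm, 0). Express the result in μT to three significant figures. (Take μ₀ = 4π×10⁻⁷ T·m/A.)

For a finite straight segment, B = (μ₀I/4πd)(sinθ₁ + sinθ₂), where θ₁, θ₂ are the angles from the perpendicular to each end.
The perpendicular distance is d = 0.122 m; the end-offsets along the wire are a = 0.181 m and b = 0.152 m.
sinθ₁ = 0.181/√(0.181²+0.122²) = 0.8292; sinθ₂ = 0.152/√(0.152²+0.122²) = 0.7799.
B = (4π×10⁻⁷ × 10.7) / (4π × 0.122) × (0.8292 + 0.7799) = 1.41×10⁻⁵ T.

B ≈ 14.1 μT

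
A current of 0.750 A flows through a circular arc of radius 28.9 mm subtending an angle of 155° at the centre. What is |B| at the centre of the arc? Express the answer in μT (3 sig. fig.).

The Biot–Savart field of a circular arc at its centre is B = μ₀Iφ/(4πR), with φ = 2.705 rad.
B = (4π×10⁻⁷ × 0.750 × 2.705) / (4π × 0.0289) = 7.02×10⁻⁶ T.

B ≈ 7.02 μT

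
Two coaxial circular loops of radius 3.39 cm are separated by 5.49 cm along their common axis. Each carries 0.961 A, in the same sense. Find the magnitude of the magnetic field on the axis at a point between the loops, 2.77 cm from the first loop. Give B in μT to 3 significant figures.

Each loop contributes B = μ₀IR²/[2(R²+z²)^(3/2)] on the axis, with z measured from that loop.
Loop 1 (z = 0.0277 m): B₁ = 8.27×10⁻⁶ T. Loop 2 (z = 0.0272 m): B₂ = 8.45×10⁻⁶ T.
The fields add: B = B₁ + B₂ = 1.67×10⁻⁵ T.

B ≈ 16.7 μT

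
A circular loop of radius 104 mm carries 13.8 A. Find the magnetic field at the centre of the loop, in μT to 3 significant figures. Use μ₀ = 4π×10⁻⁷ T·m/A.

B ≈ 83.4 μT

At the centre of a circular loop the Biot–Savart law gives B = μ₀I/(2R).
B = (4π×10⁻⁷ × 13.8) / (2 × 0.104) = 8.34×10⁻⁵ T.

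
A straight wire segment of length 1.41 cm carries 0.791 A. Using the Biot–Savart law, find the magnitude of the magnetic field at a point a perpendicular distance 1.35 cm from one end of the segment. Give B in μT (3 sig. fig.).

B ≈ 4.23 μT

For a finite straight segment, B = (μ₀I/4πd)(sinθ₁ + sinθ₂), where θ₁, θ₂ are the angles from the perpendicular to each end.
The perpendicular foot is at one end, so the two end-offsets along the wire are 0 and L = 0.0141 m.
sinθ₁ = 0/√(0²+0.0135²) = 0.0000; sinθ₂ = 0.0141/√(0.0141²+0.0135²) = 0.7223.
B = (4π×10⁻⁷ × 0.791) / (4π × 0.0135) × (0.0000 + 0.7223) = 4.23×10⁻⁶ T.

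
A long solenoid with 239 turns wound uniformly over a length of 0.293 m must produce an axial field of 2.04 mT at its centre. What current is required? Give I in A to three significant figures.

Inside a long solenoid B = μ₀nI with n = 815.7 m⁻¹, so I = B/(μ₀n).
I = 2.04×10⁻³ / (4π×10⁻⁷ × 815.7) = 1.99 A.

I ≈ 1.99 A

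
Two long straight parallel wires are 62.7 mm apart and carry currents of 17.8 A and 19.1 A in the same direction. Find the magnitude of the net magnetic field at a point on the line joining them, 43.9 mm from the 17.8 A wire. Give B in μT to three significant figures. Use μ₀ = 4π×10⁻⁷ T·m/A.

Each long wire gives B = μ₀I/(2πd). Distances are d₁ = 0.0439 m and d₂ = 0.0188 m.
B₁ = 8.11×10⁻⁵ T, B₂ = 2.03×10⁻⁴ T.
Between parallel currents the two contributions point in opposite directions, so they subtract. B = |B₁ − B₂| = |8.11×10⁻⁵ − 2.03×10⁻⁴| = 1.22×10⁻⁴ T.

B ≈ 122 μT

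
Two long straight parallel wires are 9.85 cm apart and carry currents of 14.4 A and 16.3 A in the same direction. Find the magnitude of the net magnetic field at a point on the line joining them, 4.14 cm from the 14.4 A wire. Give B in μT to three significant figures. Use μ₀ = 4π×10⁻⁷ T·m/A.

Each long wire gives B = μ₀I/(2πd). Distances are d₁ = 0.0414 m and d₂ = 0.0571 m.
B₁ = 6.96×10⁻⁵ T, B₂ = 5.71×10⁻⁵ T.
Between parallel currents the two contributions point in opposite directions, so they subtract. B = |B₁ − B₂| = |6.96×10⁻⁵ − 5.71×10⁻⁵| = 1.25×10⁻⁵ T.

B ≈ 12.5 μT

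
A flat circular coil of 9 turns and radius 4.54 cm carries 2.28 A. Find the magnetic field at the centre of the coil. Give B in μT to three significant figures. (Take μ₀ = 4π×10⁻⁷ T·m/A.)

For an N-turn flat coil, B = Nμ₀I/(2R) with R = 0.0454 m.
B = 9 × 3.16×10⁻⁵ T = 2.84×10⁻⁴ T.

B ≈ 284 μT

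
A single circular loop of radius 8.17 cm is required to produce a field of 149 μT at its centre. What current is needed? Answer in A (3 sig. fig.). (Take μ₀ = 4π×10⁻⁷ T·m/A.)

At the centre of a circular loop B = μ₀I/(2R), so I = 2RB/μ₀.
With R = 0.0817 m, I = 2 × 0.0817 × 1.49×10⁻⁴ / (4π×10⁻⁷) = 19.4 A.

I ≈ 19.4 A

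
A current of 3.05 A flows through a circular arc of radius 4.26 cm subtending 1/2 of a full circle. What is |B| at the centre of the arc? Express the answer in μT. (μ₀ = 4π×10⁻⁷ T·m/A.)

The Biot–Savart field of a circular arc at its centre is B = μ₀Iφ/(4πR), with φ = 3.142 rad.
B = (4π×10⁻⁷ × 3.05 × 3.142) / (4π × 0.0426) = 2.25×10⁻⁵ T.

B ≈ 22.5 μT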